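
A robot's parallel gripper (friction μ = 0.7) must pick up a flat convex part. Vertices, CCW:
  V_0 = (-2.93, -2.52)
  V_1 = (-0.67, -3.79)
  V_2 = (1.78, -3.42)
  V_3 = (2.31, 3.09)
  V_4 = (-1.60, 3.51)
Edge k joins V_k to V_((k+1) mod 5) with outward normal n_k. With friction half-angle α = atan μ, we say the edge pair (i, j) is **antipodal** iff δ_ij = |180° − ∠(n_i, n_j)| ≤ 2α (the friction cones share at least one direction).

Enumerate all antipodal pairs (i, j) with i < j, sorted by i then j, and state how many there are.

count = 5; pairs: (0,2), (0,3), (1,3), (1,4), (2,4)

α = atan 0.7 = 34.99°;  2α = 69.98°
n_0 = (-0.4899, -0.8718)
n_1 = (+0.1493, -0.9888)
n_2 = (+0.9967, -0.0811)
n_3 = (+0.1068, +0.9943)
n_4 = (-0.9765, +0.2154)
  (0,1): δ = 142.08°  ·
  (0,2): δ = 65.32°  ✓
  (0,3): δ = 23.20°  ✓
  (0,4): δ = 106.90°  ·
  (1,2): δ = 103.24°  ·
  (1,3): δ = 14.72°  ✓
  (1,4): δ = 68.97°  ✓
  (2,3): δ = 91.48°  ·
  (2,4): δ = 7.78°  ✓
  (3,4): δ = 96.31°  ·
antipodal pairs: 5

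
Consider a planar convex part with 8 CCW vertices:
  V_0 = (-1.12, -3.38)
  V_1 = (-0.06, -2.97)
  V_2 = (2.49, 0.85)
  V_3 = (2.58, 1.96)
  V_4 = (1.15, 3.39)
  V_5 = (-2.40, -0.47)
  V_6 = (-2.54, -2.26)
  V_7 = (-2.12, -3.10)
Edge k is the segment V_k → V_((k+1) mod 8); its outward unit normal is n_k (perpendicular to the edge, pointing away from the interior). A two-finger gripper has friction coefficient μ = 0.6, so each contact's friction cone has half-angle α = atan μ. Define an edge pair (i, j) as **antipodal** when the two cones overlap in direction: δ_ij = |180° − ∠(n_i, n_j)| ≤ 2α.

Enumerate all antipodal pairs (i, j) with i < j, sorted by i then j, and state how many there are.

count = 10; pairs: (0,4), (1,4), (1,5), (1,6), (2,4), (2,5), (2,6), (3,5), (3,6), (3,7)

α = atan 0.6 = 30.96°;  2α = 61.93°
n_0 = (+0.3607, -0.9327)
n_1 = (+0.8317, -0.5552)
n_2 = (+0.9967, -0.0808)
n_3 = (+0.7071, +0.7071)
n_4 = (-0.7360, +0.6769)
n_5 = (-0.9970, +0.0780)
n_6 = (-0.8944, -0.4472)
n_7 = (-0.2696, -0.9630)
  (0,1): δ = 144.87°  ·
  (0,2): δ = 115.78°  ·
  (0,3): δ = 66.15°  ·
  (0,4): δ = 26.25°  ✓
  (0,5): δ = 64.38°  ·
  (0,6): δ = 95.42°  ·
  (0,7): δ = 143.21°  ·
  (1,2): δ = 150.91°  ·
  (1,3): δ = 101.28°  ·
  (1,4): δ = 8.88°  ✓
  (1,5): δ = 29.25°  ✓
  (1,6): δ = 60.29°  ✓
  (1,7): δ = 108.08°  ·
  (2,3): δ = 130.36°  ·
  (2,4): δ = 37.97°  ✓
  (2,5): δ = 0.16°  ✓
  (2,6): δ = 31.20°  ✓
  (2,7): δ = 78.99°  ·
  (3,4): δ = 87.60°  ·
  (3,5): δ = 49.47°  ✓
  (3,6): δ = 18.43°  ✓
  (3,7): δ = 29.36°  ✓
  (4,5): δ = 141.87°  ·
  (4,6): δ = 110.83°  ·
  (4,7): δ = 63.04°  ·
  (5,6): δ = 148.96°  ·
  (5,7): δ = 101.17°  ·
  (6,7): δ = 132.21°  ·
antipodal pairs: 10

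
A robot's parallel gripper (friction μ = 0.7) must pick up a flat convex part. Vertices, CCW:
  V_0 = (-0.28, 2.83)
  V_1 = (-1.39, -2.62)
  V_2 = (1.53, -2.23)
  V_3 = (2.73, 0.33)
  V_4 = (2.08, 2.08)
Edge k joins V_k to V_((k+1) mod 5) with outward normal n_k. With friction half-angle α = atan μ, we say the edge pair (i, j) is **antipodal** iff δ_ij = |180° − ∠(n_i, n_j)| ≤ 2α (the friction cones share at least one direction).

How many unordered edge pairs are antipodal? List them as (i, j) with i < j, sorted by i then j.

α = atan 0.7 = 34.99°;  2α = 69.98°
n_0 = (-0.9799, +0.1996)
n_1 = (+0.1324, -0.9912)
n_2 = (+0.9055, -0.4244)
n_3 = (+0.9374, +0.3482)
n_4 = (+0.3029, +0.9530)
  (0,1): δ = 70.88°  ·
  (0,2): δ = 13.60°  ✓
  (0,3): δ = 31.89°  ✓
  (0,4): δ = 83.88°  ·
  (1,2): δ = 122.72°  ·
  (1,3): δ = 77.23°  ·
  (1,4): δ = 25.24°  ✓
  (2,3): δ = 134.51°  ·
  (2,4): δ = 82.52°  ·
  (3,4): δ = 128.01°  ·
antipodal pairs: 3

count = 3; pairs: (0,2), (0,3), (1,4)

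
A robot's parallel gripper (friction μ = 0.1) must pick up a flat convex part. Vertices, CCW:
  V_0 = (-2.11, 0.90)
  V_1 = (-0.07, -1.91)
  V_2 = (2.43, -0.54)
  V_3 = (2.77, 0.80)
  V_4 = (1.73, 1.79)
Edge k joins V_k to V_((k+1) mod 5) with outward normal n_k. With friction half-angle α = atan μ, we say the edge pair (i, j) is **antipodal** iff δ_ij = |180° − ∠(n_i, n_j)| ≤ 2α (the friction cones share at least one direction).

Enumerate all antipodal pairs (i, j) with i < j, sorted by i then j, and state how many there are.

count = 1; pairs: (0,3)

α = atan 0.1 = 5.71°;  2α = 11.42°
n_0 = (-0.8092, -0.5875)
n_1 = (+0.4806, -0.8770)
n_2 = (+0.9693, -0.2459)
n_3 = (+0.6895, +0.7243)
n_4 = (-0.2258, +0.9742)
  (0,1): δ = 97.26°  ·
  (0,2): δ = 50.22°  ·
  (0,3): δ = 10.43°  ✓
  (0,4): δ = 67.07°  ·
  (1,2): δ = 132.96°  ·
  (1,3): δ = 72.31°  ·
  (1,4): δ = 15.67°  ·
  (2,3): δ = 119.35°  ·
  (2,4): δ = 62.71°  ·
  (3,4): δ = 123.36°  ·
antipodal pairs: 1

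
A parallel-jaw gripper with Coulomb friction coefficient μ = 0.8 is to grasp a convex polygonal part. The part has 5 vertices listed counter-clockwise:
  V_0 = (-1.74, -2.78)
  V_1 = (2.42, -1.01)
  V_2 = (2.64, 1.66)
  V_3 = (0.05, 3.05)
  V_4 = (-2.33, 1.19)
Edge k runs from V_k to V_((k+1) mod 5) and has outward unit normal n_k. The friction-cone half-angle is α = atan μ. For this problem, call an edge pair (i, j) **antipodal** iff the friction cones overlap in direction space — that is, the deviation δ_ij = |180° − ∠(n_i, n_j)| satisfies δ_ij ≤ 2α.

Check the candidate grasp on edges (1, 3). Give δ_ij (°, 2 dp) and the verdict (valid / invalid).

δ = 47.28°, valid

α = atan 0.8 = 38.66°;  2α = 77.32°
edge 1: e_1 = (+0.22, +2.67);  n_1 = (+0.9966, -0.0821)
edge 3: e_3 = (-2.38, -1.86);  n_3 = (-0.6158, +0.7879)
∠(n_1, n_3) = 132.72°
δ = |180° − 132.72°| = 47.28°
47.28° ≤ 2α = 77.32°  →  valid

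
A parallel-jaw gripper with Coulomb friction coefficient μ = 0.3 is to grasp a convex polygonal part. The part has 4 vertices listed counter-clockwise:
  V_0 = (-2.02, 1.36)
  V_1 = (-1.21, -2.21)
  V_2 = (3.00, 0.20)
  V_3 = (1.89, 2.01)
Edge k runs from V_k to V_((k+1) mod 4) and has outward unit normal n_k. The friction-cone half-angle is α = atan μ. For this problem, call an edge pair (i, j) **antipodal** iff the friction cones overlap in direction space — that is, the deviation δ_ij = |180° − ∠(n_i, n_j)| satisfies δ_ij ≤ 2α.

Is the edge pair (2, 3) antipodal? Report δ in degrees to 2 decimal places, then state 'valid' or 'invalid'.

α = atan 0.3 = 16.70°;  2α = 33.40°
edge 2: e_2 = (-1.11, +1.81);  n_2 = (+0.8525, +0.5228)
edge 3: e_3 = (-3.91, -0.65);  n_3 = (-0.1640, +0.9865)
∠(n_2, n_3) = 67.92°
δ = |180° − 67.92°| = 112.08°
112.08° > 2α = 33.40°  →  invalid

δ = 112.08°, invalid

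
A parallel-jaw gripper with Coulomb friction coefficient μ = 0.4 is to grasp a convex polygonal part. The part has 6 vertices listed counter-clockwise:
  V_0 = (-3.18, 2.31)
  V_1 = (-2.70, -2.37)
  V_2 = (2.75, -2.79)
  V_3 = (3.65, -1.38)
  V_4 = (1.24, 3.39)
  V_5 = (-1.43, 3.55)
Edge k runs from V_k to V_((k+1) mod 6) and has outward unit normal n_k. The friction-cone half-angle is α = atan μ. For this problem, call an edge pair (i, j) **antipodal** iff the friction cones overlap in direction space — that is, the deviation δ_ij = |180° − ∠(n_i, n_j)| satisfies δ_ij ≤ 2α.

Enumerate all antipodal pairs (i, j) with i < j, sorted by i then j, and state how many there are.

count = 5; pairs: (0,2), (0,3), (1,4), (1,5), (2,5)

α = atan 0.4 = 21.80°;  2α = 43.60°
n_0 = (-0.9948, -0.1020)
n_1 = (-0.0768, -0.9970)
n_2 = (+0.8429, -0.5380)
n_3 = (+0.8925, +0.4510)
n_4 = (+0.0598, +0.9982)
n_5 = (-0.5781, +0.8159)
  (0,1): δ = 100.26°  ·
  (0,2): δ = 38.41°  ✓
  (0,3): δ = 20.95°  ✓
  (0,4): δ = 80.71°  ·
  (0,5): δ = 119.46°  ·
  (1,2): δ = 118.14°  ·
  (1,3): δ = 58.79°  ·
  (1,4): δ = 0.98°  ✓
  (1,5): δ = 39.73°  ✓
  (2,3): δ = 120.65°  ·
  (2,4): δ = 60.88°  ·
  (2,5): δ = 22.13°  ✓
  (3,4): δ = 120.23°  ·
  (3,5): δ = 81.48°  ·
  (4,5): δ = 141.25°  ·
antipodal pairs: 5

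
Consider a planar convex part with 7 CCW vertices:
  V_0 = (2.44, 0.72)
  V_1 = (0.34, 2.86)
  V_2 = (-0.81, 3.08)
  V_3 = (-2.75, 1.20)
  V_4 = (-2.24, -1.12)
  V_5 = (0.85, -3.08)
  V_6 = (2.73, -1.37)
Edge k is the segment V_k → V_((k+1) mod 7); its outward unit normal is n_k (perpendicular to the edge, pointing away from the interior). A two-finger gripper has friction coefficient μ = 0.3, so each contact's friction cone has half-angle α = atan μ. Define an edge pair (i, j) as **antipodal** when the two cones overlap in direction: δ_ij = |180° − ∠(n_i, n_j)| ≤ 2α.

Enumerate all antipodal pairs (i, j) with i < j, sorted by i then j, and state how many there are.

count = 5; pairs: (0,3), (0,4), (1,4), (2,5), (3,6)

α = atan 0.3 = 16.70°;  2α = 33.40°
n_0 = (+0.7137, +0.7004)
n_1 = (+0.1879, +0.9822)
n_2 = (-0.6959, +0.7181)
n_3 = (-0.9767, -0.2147)
n_4 = (-0.5356, -0.8444)
n_5 = (+0.6729, -0.7398)
n_6 = (+0.9905, +0.1374)
  (0,1): δ = 145.29°  ·
  (0,2): δ = 90.36°  ·
  (0,3): δ = 32.06°  ✓
  (0,4): δ = 13.15°  ✓
  (0,5): δ = 87.83°  ·
  (0,6): δ = 143.44°  ·
  (1,2): δ = 125.07°  ·
  (1,3): δ = 66.77°  ·
  (1,4): δ = 21.56°  ✓
  (1,5): δ = 53.12°  ·
  (1,6): δ = 108.73°  ·
  (2,3): δ = 121.70°  ·
  (2,4): δ = 76.49°  ·
  (2,5): δ = 1.81°  ✓
  (2,6): δ = 53.80°  ·
  (3,4): δ = 134.79°  ·
  (3,5): δ = 60.11°  ·
  (3,6): δ = 4.50°  ✓
  (4,5): δ = 105.32°  ·
  (4,6): δ = 49.71°  ·
  (5,6): δ = 124.39°  ·
antipodal pairs: 5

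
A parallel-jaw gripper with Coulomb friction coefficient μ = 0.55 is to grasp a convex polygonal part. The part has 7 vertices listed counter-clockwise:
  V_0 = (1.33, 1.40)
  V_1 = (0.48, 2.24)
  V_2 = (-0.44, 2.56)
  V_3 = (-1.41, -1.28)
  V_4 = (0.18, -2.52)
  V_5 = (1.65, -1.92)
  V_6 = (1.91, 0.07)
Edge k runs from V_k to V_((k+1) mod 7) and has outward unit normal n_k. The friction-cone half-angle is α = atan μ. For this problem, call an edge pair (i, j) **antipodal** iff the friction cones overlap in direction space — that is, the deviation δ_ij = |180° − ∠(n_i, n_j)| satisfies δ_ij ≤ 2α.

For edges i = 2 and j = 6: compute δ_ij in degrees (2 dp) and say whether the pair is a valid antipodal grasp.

α = atan 0.55 = 28.81°;  2α = 57.62°
edge 2: e_2 = (-0.97, -3.84);  n_2 = (-0.9695, +0.2449)
edge 6: e_6 = (-0.58, +1.33);  n_6 = (+0.9166, +0.3997)
∠(n_2, n_6) = 142.26°
δ = |180° − 142.26°| = 37.74°
37.74° ≤ 2α = 57.62°  →  valid

δ = 37.74°, valid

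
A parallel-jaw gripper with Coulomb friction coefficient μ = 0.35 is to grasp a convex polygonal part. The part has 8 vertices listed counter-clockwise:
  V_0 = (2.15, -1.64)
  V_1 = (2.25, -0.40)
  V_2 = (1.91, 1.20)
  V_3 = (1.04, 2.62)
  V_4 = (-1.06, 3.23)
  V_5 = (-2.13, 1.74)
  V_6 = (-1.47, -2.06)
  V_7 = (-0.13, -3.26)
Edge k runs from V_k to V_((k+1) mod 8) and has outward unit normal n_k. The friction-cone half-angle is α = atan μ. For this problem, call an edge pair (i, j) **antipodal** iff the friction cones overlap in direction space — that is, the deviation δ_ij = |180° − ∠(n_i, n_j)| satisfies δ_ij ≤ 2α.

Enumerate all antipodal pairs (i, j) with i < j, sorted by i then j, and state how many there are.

α = atan 0.35 = 19.29°;  2α = 38.58°
n_0 = (+0.9968, -0.0804)
n_1 = (+0.9782, +0.2079)
n_2 = (+0.8527, +0.5224)
n_3 = (+0.2789, +0.9603)
n_4 = (-0.8123, +0.5833)
n_5 = (-0.9852, -0.1711)
n_6 = (-0.6671, -0.7450)
n_7 = (+0.5792, -0.8152)
  (0,1): δ = 163.39°  ·
  (0,2): δ = 143.89°  ·
  (0,3): δ = 101.59°  ·
  (0,4): δ = 31.07°  ✓
  (0,5): δ = 14.46°  ✓
  (0,6): δ = 52.77°  ·
  (0,7): δ = 130.01°  ·
  (1,2): δ = 160.50°  ·
  (1,3): δ = 118.19°  ·
  (1,4): δ = 47.68°  ·
  (1,5): δ = 2.14°  ✓
  (1,6): δ = 36.16°  ✓
  (1,7): δ = 113.40°  ·
  (2,3): δ = 137.69°  ·
  (2,4): δ = 67.18°  ·
  (2,5): δ = 21.64°  ✓
  (2,6): δ = 16.66°  ✓
  (2,7): δ = 93.90°  ·
  (3,4): δ = 109.49°  ·
  (3,5): δ = 63.95°  ·
  (3,6): δ = 25.65°  ✓
  (3,7): δ = 51.59°  ·
  (4,5): δ = 134.46°  ·
  (4,6): δ = 96.16°  ·
  (4,7): δ = 18.92°  ✓
  (5,6): δ = 141.70°  ·
  (5,7): δ = 64.46°  ·
  (6,7): δ = 102.76°  ·
antipodal pairs: 8

count = 8; pairs: (0,4), (0,5), (1,5), (1,6), (2,5), (2,6), (3,6), (4,7)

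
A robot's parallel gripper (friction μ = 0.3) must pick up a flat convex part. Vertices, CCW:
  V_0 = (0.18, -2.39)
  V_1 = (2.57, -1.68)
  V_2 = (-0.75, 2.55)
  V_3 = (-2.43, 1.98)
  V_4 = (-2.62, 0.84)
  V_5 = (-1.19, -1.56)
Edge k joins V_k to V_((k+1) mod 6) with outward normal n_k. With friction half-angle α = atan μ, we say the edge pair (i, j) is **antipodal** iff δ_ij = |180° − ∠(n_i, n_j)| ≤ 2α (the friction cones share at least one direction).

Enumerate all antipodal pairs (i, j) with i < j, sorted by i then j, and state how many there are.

α = atan 0.3 = 16.70°;  2α = 33.40°
n_0 = (+0.2848, -0.9586)
n_1 = (+0.7866, +0.6174)
n_2 = (-0.3213, +0.9470)
n_3 = (-0.9864, +0.1644)
n_4 = (-0.8591, -0.5119)
n_5 = (-0.5182, -0.8553)
  (0,1): δ = 68.42°  ·
  (0,2): δ = 2.20°  ✓
  (0,3): δ = 63.99°  ·
  (0,4): δ = 104.24°  ·
  (0,5): δ = 132.25°  ·
  (1,2): δ = 109.39°  ·
  (1,3): δ = 47.59°  ·
  (1,4): δ = 7.34°  ✓
  (1,5): δ = 20.66°  ✓
  (2,3): δ = 118.20°  ·
  (2,4): δ = 77.95°  ·
  (2,5): δ = 49.95°  ·
  (3,4): δ = 139.75°  ·
  (3,5): δ = 111.75°  ·
  (4,5): δ = 152.00°  ·
antipodal pairs: 3

count = 3; pairs: (0,2), (1,4), (1,5)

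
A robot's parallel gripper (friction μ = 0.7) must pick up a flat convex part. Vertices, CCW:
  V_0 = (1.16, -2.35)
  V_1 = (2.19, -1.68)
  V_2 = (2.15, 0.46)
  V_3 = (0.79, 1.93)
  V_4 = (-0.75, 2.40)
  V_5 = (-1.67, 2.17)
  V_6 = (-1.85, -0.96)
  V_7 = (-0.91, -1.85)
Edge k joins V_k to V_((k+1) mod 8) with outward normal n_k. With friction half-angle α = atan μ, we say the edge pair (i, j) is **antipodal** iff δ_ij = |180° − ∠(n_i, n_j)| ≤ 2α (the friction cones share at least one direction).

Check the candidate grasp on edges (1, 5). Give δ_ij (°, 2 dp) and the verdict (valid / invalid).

δ = 4.36°, valid

α = atan 0.7 = 34.99°;  2α = 69.98°
edge 1: e_1 = (-0.04, +2.14);  n_1 = (+0.9998, +0.0187)
edge 5: e_5 = (-0.18, -3.13);  n_5 = (-0.9984, +0.0574)
∠(n_1, n_5) = 175.64°
δ = |180° − 175.64°| = 4.36°
4.36° ≤ 2α = 69.98°  →  valid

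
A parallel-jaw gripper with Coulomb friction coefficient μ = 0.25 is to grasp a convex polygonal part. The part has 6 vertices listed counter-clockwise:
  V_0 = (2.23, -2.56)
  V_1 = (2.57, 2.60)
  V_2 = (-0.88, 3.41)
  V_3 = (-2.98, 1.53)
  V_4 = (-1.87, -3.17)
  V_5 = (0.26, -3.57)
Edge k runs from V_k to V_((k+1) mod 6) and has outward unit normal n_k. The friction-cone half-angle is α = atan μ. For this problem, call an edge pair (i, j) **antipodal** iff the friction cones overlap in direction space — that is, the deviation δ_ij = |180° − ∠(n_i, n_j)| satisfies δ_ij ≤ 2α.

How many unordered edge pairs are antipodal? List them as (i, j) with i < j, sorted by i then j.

count = 3; pairs: (0,3), (1,4), (2,5)

α = atan 0.25 = 14.04°;  2α = 28.07°
n_0 = (+0.9978, -0.0657)
n_1 = (+0.2286, +0.9735)
n_2 = (-0.6670, +0.7451)
n_3 = (-0.9732, -0.2298)
n_4 = (-0.1846, -0.9828)
n_5 = (+0.4562, -0.8899)
  (0,1): δ = 99.44°  ·
  (0,2): δ = 44.39°  ·
  (0,3): δ = 17.06°  ✓
  (0,4): δ = 83.13°  ·
  (0,5): δ = 120.91°  ·
  (1,2): δ = 124.95°  ·
  (1,3): δ = 63.50°  ·
  (1,4): δ = 2.58°  ✓
  (1,5): δ = 40.36°  ·
  (2,3): δ = 118.55°  ·
  (2,4): δ = 52.47°  ·
  (2,5): δ = 14.69°  ✓
  (3,4): δ = 113.92°  ·
  (3,5): δ = 76.14°  ·
  (4,5): δ = 142.22°  ·
antipodal pairs: 3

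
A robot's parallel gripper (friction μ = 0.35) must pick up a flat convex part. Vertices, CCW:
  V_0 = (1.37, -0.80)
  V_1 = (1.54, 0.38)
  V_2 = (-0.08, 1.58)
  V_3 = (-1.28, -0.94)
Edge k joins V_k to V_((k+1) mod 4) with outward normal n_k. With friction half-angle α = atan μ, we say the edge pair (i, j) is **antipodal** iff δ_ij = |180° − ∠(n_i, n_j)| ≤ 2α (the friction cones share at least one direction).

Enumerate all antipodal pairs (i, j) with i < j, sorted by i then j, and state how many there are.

α = atan 0.35 = 19.29°;  2α = 38.58°
n_0 = (+0.9898, -0.1426)
n_1 = (+0.5952, +0.8036)
n_2 = (-0.9029, +0.4299)
n_3 = (+0.0528, -0.9986)
  (0,1): δ = 118.33°  ·
  (0,2): δ = 17.27°  ✓
  (0,3): δ = 101.22°  ·
  (1,2): δ = 78.93°  ·
  (1,3): δ = 39.55°  ·
  (2,3): δ = 61.51°  ·
antipodal pairs: 1

count = 1; pairs: (0,2)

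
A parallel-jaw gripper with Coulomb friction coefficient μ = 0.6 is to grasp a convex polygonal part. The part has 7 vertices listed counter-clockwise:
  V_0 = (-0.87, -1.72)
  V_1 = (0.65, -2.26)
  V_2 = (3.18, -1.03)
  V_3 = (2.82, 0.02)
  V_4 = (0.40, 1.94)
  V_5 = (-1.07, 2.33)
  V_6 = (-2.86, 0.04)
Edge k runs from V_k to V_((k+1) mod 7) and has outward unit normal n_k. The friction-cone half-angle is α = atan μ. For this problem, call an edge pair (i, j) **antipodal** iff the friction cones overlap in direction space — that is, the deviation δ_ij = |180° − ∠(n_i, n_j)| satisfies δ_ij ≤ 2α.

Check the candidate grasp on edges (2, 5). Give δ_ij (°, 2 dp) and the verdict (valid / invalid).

α = atan 0.6 = 30.96°;  2α = 61.93°
edge 2: e_2 = (-0.36, +1.05);  n_2 = (+0.9459, +0.3243)
edge 5: e_5 = (-1.79, -2.29);  n_5 = (-0.7879, +0.6158)
∠(n_2, n_5) = 123.06°
δ = |180° − 123.06°| = 56.94°
56.94° ≤ 2α = 61.93°  →  valid

δ = 56.94°, valid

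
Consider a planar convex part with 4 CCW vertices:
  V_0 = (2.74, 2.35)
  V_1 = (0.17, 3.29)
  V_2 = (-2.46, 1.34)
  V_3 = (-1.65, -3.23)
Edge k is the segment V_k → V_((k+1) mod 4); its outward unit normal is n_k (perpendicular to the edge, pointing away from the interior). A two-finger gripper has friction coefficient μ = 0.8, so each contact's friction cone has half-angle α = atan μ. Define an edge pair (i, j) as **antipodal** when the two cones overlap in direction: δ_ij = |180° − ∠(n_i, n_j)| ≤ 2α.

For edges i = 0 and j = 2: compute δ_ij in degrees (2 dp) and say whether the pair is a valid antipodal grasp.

α = atan 0.8 = 38.66°;  2α = 77.32°
edge 0: e_0 = (-2.57, +0.94);  n_0 = (+0.3435, +0.9392)
edge 2: e_2 = (+0.81, -4.57);  n_2 = (-0.9847, -0.1745)
∠(n_0, n_2) = 120.14°
δ = |180° − 120.14°| = 59.86°
59.86° ≤ 2α = 77.32°  →  valid

δ = 59.86°, valid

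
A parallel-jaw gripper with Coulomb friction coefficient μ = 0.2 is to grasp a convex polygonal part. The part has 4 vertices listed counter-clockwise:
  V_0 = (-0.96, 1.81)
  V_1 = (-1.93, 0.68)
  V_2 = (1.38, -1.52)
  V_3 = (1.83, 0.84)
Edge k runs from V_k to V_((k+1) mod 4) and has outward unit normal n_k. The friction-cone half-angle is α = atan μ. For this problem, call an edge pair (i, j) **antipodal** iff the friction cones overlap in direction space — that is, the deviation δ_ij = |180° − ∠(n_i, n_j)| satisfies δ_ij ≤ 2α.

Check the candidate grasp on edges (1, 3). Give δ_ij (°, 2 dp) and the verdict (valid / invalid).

δ = 14.44°, valid

α = atan 0.2 = 11.31°;  2α = 22.62°
edge 1: e_1 = (+3.31, -2.20);  n_1 = (-0.5535, -0.8328)
edge 3: e_3 = (-2.79, +0.97);  n_3 = (+0.3284, +0.9445)
∠(n_1, n_3) = 165.56°
δ = |180° − 165.56°| = 14.44°
14.44° ≤ 2α = 22.62°  →  valid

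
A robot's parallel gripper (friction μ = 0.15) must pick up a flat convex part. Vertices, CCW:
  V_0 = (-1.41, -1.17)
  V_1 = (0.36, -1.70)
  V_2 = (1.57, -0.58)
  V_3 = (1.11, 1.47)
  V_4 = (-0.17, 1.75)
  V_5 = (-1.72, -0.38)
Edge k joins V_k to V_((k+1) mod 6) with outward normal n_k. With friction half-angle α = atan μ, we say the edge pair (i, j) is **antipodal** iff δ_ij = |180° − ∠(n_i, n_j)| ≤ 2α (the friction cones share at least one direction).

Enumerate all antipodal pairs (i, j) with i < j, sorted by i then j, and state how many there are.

α = atan 0.15 = 8.53°;  2α = 17.06°
n_0 = (-0.2869, -0.9580)
n_1 = (+0.6793, -0.7339)
n_2 = (+0.9757, +0.2189)
n_3 = (+0.2137, +0.9769)
n_4 = (-0.8086, +0.5884)
n_5 = (-0.9309, -0.3653)
  (0,1): δ = 120.54°  ·
  (0,2): δ = 60.68°  ·
  (0,3): δ = 4.33°  ✓
  (0,4): δ = 70.63°  ·
  (0,5): δ = 128.09°  ·
  (1,2): δ = 120.14°  ·
  (1,3): δ = 55.13°  ·
  (1,4): δ = 11.17°  ✓
  (1,5): δ = 68.64°  ·
  (2,3): δ = 114.99°  ·
  (2,4): δ = 48.69°  ·
  (2,5): δ = 8.78°  ✓
  (3,4): δ = 113.70°  ·
  (3,5): δ = 56.24°  ·
  (4,5): δ = 122.53°  ·
antipodal pairs: 3

count = 3; pairs: (0,3), (1,4), (2,5)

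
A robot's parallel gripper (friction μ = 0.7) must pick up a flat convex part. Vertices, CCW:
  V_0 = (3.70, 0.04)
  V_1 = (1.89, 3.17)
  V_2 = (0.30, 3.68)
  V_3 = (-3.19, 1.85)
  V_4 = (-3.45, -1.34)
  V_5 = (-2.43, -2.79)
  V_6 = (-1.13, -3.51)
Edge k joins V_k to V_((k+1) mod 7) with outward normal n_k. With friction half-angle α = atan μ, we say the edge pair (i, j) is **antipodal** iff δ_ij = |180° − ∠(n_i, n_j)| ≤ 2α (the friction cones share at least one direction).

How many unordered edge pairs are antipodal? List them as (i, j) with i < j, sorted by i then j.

count = 9; pairs: (0,3), (0,4), (0,5), (1,4), (1,5), (1,6), (2,5), (2,6), (3,6)

α = atan 0.7 = 34.99°;  2α = 69.98°
n_0 = (+0.8657, +0.5006)
n_1 = (+0.3054, +0.9522)
n_2 = (-0.4644, +0.8856)
n_3 = (-0.9967, +0.0812)
n_4 = (-0.8179, -0.5754)
n_5 = (-0.4845, -0.8748)
n_6 = (+0.5922, -0.8058)
  (0,1): δ = 137.82°  ·
  (0,2): δ = 92.37°  ·
  (0,3): δ = 34.70°  ✓
  (0,4): δ = 5.08°  ✓
  (0,5): δ = 30.98°  ✓
  (0,6): δ = 96.28°  ·
  (1,2): δ = 134.55°  ·
  (1,3): δ = 76.88°  ·
  (1,4): δ = 37.09°  ✓
  (1,5): δ = 11.20°  ✓
  (1,6): δ = 54.10°  ✓
  (2,3): δ = 122.33°  ·
  (2,4): δ = 82.55°  ·
  (2,5): δ = 56.65°  ✓
  (2,6): δ = 8.64°  ✓
  (3,4): δ = 140.22°  ·
  (3,5): δ = 114.32°  ·
  (3,6): δ = 49.02°  ✓
  (4,5): δ = 154.10°  ·
  (4,6): δ = 88.81°  ·
  (5,6): δ = 114.70°  ·
antipodal pairs: 9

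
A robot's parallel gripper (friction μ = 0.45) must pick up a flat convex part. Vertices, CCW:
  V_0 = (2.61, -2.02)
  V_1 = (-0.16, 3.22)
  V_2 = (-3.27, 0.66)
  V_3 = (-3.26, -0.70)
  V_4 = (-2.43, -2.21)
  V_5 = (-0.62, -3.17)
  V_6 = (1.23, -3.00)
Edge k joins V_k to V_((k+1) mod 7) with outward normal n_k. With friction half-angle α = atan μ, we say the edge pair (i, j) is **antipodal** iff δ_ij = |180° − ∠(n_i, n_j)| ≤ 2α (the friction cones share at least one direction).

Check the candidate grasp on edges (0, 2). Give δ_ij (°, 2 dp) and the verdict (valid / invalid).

δ = 27.44°, valid

α = atan 0.45 = 24.23°;  2α = 48.46°
edge 0: e_0 = (-2.77, +5.24);  n_0 = (+0.8841, +0.4673)
edge 2: e_2 = (+0.01, -1.36);  n_2 = (-1.0000, -0.0074)
∠(n_0, n_2) = 152.56°
δ = |180° − 152.56°| = 27.44°
27.44° ≤ 2α = 48.46°  →  valid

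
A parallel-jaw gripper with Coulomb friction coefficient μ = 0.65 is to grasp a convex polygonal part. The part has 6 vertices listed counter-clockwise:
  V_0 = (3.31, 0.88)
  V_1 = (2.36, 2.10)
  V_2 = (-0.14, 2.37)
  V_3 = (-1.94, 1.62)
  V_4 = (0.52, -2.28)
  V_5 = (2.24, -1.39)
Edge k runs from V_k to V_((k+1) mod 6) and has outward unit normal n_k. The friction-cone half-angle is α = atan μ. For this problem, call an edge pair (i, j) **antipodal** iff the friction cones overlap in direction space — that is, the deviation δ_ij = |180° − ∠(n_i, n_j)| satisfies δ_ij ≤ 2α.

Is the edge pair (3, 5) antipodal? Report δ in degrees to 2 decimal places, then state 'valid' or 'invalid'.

α = atan 0.65 = 33.02°;  2α = 66.05°
edge 3: e_3 = (+2.46, -3.90);  n_3 = (-0.8458, -0.5335)
edge 5: e_5 = (+1.07, +2.27);  n_5 = (+0.9045, -0.4264)
∠(n_3, n_5) = 122.52°
δ = |180° − 122.52°| = 57.48°
57.48° ≤ 2α = 66.05°  →  valid

δ = 57.48°, valid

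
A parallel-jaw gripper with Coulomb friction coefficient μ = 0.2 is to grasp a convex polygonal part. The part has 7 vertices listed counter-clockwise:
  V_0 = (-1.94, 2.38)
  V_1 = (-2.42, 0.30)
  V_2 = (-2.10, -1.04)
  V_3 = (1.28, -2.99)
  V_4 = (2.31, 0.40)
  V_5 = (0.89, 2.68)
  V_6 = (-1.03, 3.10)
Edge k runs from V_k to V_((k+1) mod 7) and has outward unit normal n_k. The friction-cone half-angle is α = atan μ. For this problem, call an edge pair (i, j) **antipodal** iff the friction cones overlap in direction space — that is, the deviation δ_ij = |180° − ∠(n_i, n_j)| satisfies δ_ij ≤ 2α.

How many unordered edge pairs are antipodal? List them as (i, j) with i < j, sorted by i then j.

count = 3; pairs: (0,3), (1,4), (2,5)

α = atan 0.2 = 11.31°;  2α = 22.62°
n_0 = (-0.9744, +0.2249)
n_1 = (-0.9727, -0.2323)
n_2 = (-0.4997, -0.8662)
n_3 = (+0.9568, -0.2907)
n_4 = (+0.8488, +0.5287)
n_5 = (+0.2137, +0.9769)
n_6 = (-0.6205, +0.7842)
  (0,1): δ = 153.57°  ·
  (0,2): δ = 106.99°  ·
  (0,3): δ = 3.91°  ✓
  (0,4): δ = 44.91°  ·
  (0,5): δ = 90.66°  ·
  (0,6): δ = 141.35°  ·
  (1,2): δ = 133.41°  ·
  (1,3): δ = 30.33°  ·
  (1,4): δ = 18.48°  ✓
  (1,5): δ = 64.23°  ·
  (1,6): δ = 114.92°  ·
  (2,3): δ = 76.92°  ·
  (2,4): δ = 28.10°  ·
  (2,5): δ = 17.64°  ✓
  (2,6): δ = 68.33°  ·
  (3,4): δ = 131.18°  ·
  (3,5): δ = 85.44°  ·
  (3,6): δ = 34.75°  ·
  (4,5): δ = 134.25°  ·
  (4,6): δ = 83.56°  ·
  (5,6): δ = 129.31°  ·
antipodal pairs: 3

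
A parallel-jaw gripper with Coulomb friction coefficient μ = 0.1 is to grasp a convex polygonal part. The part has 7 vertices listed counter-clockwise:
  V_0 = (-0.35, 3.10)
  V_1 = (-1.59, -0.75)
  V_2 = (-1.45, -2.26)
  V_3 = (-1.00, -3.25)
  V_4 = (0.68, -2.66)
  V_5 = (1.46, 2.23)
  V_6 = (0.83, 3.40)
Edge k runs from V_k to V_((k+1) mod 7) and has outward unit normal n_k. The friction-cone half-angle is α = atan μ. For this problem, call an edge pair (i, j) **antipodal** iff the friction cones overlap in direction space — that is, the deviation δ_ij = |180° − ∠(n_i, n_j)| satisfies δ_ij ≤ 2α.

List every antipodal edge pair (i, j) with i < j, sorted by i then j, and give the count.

α = atan 0.1 = 5.71°;  2α = 11.42°
n_0 = (-0.9518, +0.3066)
n_1 = (-0.9957, -0.0923)
n_2 = (-0.9104, -0.4138)
n_3 = (+0.3314, -0.9435)
n_4 = (+0.9875, -0.1575)
n_5 = (+0.8805, +0.4741)
n_6 = (-0.2464, +0.9692)
  (0,1): δ = 156.85°  ·
  (0,2): δ = 137.70°  ·
  (0,3): δ = 52.80°  ·
  (0,4): δ = 8.79°  ✓
  (0,5): δ = 46.15°  ·
  (0,6): δ = 122.12°  ·
  (1,2): δ = 160.85°  ·
  (1,3): δ = 75.95°  ·
  (1,4): δ = 14.36°  ·
  (1,5): δ = 23.00°  ·
  (1,6): δ = 98.97°  ·
  (2,3): δ = 95.09°  ·
  (2,4): δ = 33.51°  ·
  (2,5): δ = 3.86°  ✓
  (2,6): δ = 79.82°  ·
  (3,4): δ = 118.41°  ·
  (3,5): δ = 81.05°  ·
  (3,6): δ = 5.09°  ✓
  (4,5): δ = 142.64°  ·
  (4,6): δ = 66.67°  ·
  (5,6): δ = 104.04°  ·
antipodal pairs: 3

count = 3; pairs: (0,4), (2,5), (3,6)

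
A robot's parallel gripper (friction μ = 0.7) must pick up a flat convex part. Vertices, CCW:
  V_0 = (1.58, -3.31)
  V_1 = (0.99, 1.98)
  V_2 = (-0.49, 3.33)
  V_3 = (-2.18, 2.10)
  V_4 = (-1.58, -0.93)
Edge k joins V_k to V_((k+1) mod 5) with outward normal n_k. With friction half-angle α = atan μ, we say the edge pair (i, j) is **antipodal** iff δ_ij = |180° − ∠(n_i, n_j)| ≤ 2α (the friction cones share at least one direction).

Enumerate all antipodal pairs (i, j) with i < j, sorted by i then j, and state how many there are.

α = atan 0.7 = 34.99°;  2α = 69.98°
n_0 = (+0.9938, +0.1108)
n_1 = (+0.6739, +0.7388)
n_2 = (-0.5885, +0.8085)
n_3 = (-0.9810, -0.1942)
n_4 = (-0.6016, -0.7988)
  (0,1): δ = 138.73°  ·
  (0,2): δ = 60.32°  ✓
  (0,3): δ = 4.84°  ✓
  (0,4): δ = 46.65°  ✓
  (1,2): δ = 101.58°  ·
  (1,3): δ = 36.43°  ✓
  (1,4): δ = 5.38°  ✓
  (2,3): δ = 114.85°  ·
  (2,4): δ = 73.03°  ·
  (3,4): δ = 138.19°  ·
antipodal pairs: 5

count = 5; pairs: (0,2), (0,3), (0,4), (1,3), (1,4)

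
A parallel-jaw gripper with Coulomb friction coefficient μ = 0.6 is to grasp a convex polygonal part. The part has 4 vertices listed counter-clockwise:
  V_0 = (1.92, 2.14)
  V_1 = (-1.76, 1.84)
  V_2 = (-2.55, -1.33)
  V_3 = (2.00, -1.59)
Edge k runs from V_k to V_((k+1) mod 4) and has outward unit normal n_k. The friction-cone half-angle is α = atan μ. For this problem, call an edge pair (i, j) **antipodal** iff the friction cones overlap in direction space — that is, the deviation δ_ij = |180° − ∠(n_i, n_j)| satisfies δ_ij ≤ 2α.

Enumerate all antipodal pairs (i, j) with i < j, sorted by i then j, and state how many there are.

α = atan 0.6 = 30.96°;  2α = 61.93°
n_0 = (-0.0813, +0.9967)
n_1 = (-0.9703, +0.2418)
n_2 = (-0.0570, -0.9984)
n_3 = (+0.9998, +0.0214)
  (0,1): δ = 108.65°  ·
  (0,2): δ = 7.93°  ✓
  (0,3): δ = 86.57°  ·
  (1,2): δ = 79.28°  ·
  (1,3): δ = 15.22°  ✓
  (2,3): δ = 85.50°  ·
antipodal pairs: 2

count = 2; pairs: (0,2), (1,3)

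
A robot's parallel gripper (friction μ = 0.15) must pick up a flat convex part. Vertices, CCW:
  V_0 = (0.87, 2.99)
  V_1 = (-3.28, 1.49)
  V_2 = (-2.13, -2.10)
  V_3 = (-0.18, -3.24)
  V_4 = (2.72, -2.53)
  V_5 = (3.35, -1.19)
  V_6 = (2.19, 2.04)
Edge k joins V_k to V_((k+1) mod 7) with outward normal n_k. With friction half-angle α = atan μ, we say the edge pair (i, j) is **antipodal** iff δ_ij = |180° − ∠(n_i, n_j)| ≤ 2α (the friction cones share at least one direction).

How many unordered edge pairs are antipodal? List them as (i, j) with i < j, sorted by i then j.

α = atan 0.15 = 8.53°;  2α = 17.06°
n_0 = (-0.3399, +0.9405)
n_1 = (-0.9523, -0.3051)
n_2 = (-0.5047, -0.8633)
n_3 = (+0.2378, -0.9713)
n_4 = (+0.9050, -0.4255)
n_5 = (+0.9411, +0.3380)
n_6 = (+0.5841, +0.8117)
  (0,1): δ = 92.11°  ·
  (0,2): δ = 50.18°  ·
  (0,3): δ = 6.12°  ✓
  (0,4): δ = 44.95°  ·
  (0,5): δ = 89.88°  ·
  (0,6): δ = 124.39°  ·
  (1,2): δ = 138.07°  ·
  (1,3): δ = 94.01°  ·
  (1,4): δ = 42.94°  ·
  (1,5): δ = 1.99°  ✓
  (1,6): δ = 36.50°  ·
  (2,3): δ = 135.93°  ·
  (2,4): δ = 84.87°  ·
  (2,5): δ = 39.93°  ·
  (2,6): δ = 5.43°  ✓
  (3,4): δ = 128.94°  ·
  (3,5): δ = 84.00°  ·
  (3,6): δ = 49.50°  ·
  (4,5): δ = 135.06°  ·
  (4,6): δ = 100.56°  ·
  (5,6): δ = 145.50°  ·
antipodal pairs: 3

count = 3; pairs: (0,3), (1,5), (2,6)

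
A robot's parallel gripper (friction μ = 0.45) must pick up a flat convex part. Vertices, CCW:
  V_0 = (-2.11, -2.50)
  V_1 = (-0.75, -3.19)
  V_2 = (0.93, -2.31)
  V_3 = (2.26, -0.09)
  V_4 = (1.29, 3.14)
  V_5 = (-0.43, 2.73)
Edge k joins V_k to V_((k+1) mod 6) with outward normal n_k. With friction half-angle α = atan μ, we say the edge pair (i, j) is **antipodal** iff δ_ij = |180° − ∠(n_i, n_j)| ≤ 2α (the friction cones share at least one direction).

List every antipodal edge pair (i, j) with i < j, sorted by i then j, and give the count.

count = 7; pairs: (0,3), (0,4), (1,4), (1,5), (2,4), (2,5), (3,5)

α = atan 0.45 = 24.23°;  2α = 48.46°
n_0 = (-0.4525, -0.8918)
n_1 = (+0.4640, -0.8858)
n_2 = (+0.8578, -0.5139)
n_3 = (+0.9577, +0.2876)
n_4 = (-0.2319, +0.9727)
n_5 = (-0.9521, +0.3058)
  (0,1): δ = 125.45°  ·
  (0,2): δ = 94.02°  ·
  (0,3): δ = 46.38°  ✓
  (0,4): δ = 40.31°  ✓
  (0,5): δ = 99.09°  ·
  (1,2): δ = 148.57°  ·
  (1,3): δ = 100.93°  ·
  (1,4): δ = 14.24°  ✓
  (1,5): δ = 44.55°  ✓
  (2,3): δ = 132.36°  ·
  (2,4): δ = 45.67°  ✓
  (2,5): δ = 13.12°  ✓
  (3,4): δ = 93.31°  ·
  (3,5): δ = 34.52°  ✓
  (4,5): δ = 121.22°  ·
antipodal pairs: 7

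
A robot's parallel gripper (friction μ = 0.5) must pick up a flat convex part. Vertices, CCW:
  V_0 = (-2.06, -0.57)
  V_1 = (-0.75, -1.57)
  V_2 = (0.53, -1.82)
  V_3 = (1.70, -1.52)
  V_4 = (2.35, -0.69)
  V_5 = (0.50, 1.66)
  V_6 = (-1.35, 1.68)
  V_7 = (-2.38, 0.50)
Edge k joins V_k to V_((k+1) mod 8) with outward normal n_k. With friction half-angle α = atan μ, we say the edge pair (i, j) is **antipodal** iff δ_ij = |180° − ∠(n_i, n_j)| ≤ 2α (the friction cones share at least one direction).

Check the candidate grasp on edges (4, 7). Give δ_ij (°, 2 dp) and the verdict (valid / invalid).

δ = 21.56°, valid

α = atan 0.5 = 26.57°;  2α = 53.13°
edge 4: e_4 = (-1.85, +2.35);  n_4 = (+0.7857, +0.6186)
edge 7: e_7 = (+0.32, -1.07);  n_7 = (-0.9581, -0.2865)
∠(n_4, n_7) = 158.44°
δ = |180° − 158.44°| = 21.56°
21.56° ≤ 2α = 53.13°  →  valid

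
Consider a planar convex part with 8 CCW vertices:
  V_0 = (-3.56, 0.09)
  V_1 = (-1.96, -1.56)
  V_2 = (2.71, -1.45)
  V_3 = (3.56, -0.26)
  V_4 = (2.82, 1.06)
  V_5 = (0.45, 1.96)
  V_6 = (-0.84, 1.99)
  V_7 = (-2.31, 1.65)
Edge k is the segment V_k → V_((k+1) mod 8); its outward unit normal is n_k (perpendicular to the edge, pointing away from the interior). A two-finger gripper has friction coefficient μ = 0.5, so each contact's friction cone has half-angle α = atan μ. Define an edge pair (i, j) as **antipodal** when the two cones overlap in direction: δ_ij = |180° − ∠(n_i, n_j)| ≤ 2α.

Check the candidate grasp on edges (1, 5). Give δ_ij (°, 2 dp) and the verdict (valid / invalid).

δ = 2.68°, valid

α = atan 0.5 = 26.57°;  2α = 53.13°
edge 1: e_1 = (+4.67, +0.11);  n_1 = (+0.0235, -0.9997)
edge 5: e_5 = (-1.29, +0.03);  n_5 = (+0.0232, +0.9997)
∠(n_1, n_5) = 177.32°
δ = |180° − 177.32°| = 2.68°
2.68° ≤ 2α = 53.13°  →  valid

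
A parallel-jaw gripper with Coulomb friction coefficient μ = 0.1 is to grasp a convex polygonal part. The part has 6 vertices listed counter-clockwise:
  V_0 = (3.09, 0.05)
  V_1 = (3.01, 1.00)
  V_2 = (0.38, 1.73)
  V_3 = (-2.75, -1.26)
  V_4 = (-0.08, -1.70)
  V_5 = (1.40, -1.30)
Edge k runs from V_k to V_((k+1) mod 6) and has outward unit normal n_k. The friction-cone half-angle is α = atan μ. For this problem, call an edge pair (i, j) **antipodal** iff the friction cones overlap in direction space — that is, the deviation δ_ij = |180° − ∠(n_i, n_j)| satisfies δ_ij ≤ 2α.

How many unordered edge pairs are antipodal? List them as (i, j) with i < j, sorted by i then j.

count = 2; pairs: (1,3), (2,5)

α = atan 0.1 = 5.71°;  2α = 11.42°
n_0 = (+0.9965, +0.0839)
n_1 = (+0.2675, +0.9636)
n_2 = (-0.6908, +0.7231)
n_3 = (-0.1626, -0.9867)
n_4 = (+0.2609, -0.9654)
n_5 = (+0.6241, -0.7813)
  (0,1): δ = 110.33°  ·
  (0,2): δ = 51.12°  ·
  (0,3): δ = 75.83°  ·
  (0,4): δ = 100.31°  ·
  (0,5): δ = 123.80°  ·
  (1,2): δ = 120.80°  ·
  (1,3): δ = 6.15°  ✓
  (1,4): δ = 30.64°  ·
  (1,5): δ = 54.13°  ·
  (2,3): δ = 53.05°  ·
  (2,4): δ = 28.57°  ·
  (2,5): δ = 5.07°  ✓
  (3,4): δ = 155.52°  ·
  (3,5): δ = 132.02°  ·
  (4,5): δ = 156.51°  ·
antipodal pairs: 2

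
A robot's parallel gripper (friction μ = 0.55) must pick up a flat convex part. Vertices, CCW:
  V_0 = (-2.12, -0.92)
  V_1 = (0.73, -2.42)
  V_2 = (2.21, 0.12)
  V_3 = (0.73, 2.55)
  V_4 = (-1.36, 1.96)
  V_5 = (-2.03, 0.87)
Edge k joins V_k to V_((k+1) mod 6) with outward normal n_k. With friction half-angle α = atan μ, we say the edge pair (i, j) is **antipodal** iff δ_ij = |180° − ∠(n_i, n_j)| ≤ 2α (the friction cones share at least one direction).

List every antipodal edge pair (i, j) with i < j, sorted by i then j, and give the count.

count = 6; pairs: (0,2), (0,3), (1,3), (1,4), (1,5), (2,5)

α = atan 0.55 = 28.81°;  2α = 57.62°
n_0 = (-0.4657, -0.8849)
n_1 = (+0.8640, -0.5034)
n_2 = (+0.8541, +0.5202)
n_3 = (-0.2717, +0.9624)
n_4 = (-0.8519, +0.5237)
n_5 = (-0.9987, +0.0502)
  (0,1): δ = 92.47°  ·
  (0,2): δ = 30.90°  ✓
  (0,3): δ = 43.52°  ✓
  (0,4): δ = 86.18°  ·
  (0,5): δ = 114.88°  ·
  (1,2): δ = 118.43°  ·
  (1,3): δ = 44.01°  ✓
  (1,4): δ = 1.35°  ✓
  (1,5): δ = 27.35°  ✓
  (2,3): δ = 105.58°  ·
  (2,4): δ = 62.92°  ·
  (2,5): δ = 34.22°  ✓
  (3,4): δ = 137.34°  ·
  (3,5): δ = 108.64°  ·
  (4,5): δ = 151.30°  ·
antipodal pairs: 6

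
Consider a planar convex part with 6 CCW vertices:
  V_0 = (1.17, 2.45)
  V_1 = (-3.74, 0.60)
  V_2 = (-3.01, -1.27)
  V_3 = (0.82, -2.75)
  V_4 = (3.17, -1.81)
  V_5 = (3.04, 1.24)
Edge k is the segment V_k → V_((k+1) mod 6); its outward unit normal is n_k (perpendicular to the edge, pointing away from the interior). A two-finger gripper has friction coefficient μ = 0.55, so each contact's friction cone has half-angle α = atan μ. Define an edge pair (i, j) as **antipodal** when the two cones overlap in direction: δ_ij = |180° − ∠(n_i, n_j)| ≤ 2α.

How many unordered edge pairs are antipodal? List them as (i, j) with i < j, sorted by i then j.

α = atan 0.55 = 28.81°;  2α = 57.62°
n_0 = (-0.3526, +0.9358)
n_1 = (-0.9315, -0.3636)
n_2 = (-0.3604, -0.9328)
n_3 = (+0.3714, -0.9285)
n_4 = (+0.9991, +0.0426)
n_5 = (+0.5433, +0.8396)
  (0,1): δ = 89.32°  ·
  (0,2): δ = 41.77°  ✓
  (0,3): δ = 1.16°  ✓
  (0,4): δ = 71.80°  ·
  (0,5): δ = 126.45°  ·
  (1,2): δ = 132.45°  ·
  (1,3): δ = 89.52°  ·
  (1,4): δ = 18.88°  ✓
  (1,5): δ = 35.77°  ✓
  (2,3): δ = 137.07°  ·
  (2,4): δ = 66.43°  ·
  (2,5): δ = 11.78°  ✓
  (3,4): δ = 109.36°  ·
  (3,5): δ = 54.71°  ✓
  (4,5): δ = 125.35°  ·
antipodal pairs: 6

count = 6; pairs: (0,2), (0,3), (1,4), (1,5), (2,5), (3,5)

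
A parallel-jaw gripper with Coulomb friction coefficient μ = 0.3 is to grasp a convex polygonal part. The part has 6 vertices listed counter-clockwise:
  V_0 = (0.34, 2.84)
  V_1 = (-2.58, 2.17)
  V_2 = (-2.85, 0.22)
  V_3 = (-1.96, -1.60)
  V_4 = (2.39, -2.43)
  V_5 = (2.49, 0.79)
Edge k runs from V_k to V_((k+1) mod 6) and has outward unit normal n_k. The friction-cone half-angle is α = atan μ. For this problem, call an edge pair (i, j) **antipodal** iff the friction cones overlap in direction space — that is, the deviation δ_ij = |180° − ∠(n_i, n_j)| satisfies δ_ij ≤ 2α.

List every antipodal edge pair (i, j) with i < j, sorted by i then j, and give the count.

α = atan 0.3 = 16.70°;  2α = 33.40°
n_0 = (-0.2236, +0.9747)
n_1 = (-0.9905, +0.1372)
n_2 = (-0.8983, -0.4393)
n_3 = (-0.1874, -0.9823)
n_4 = (+0.9995, -0.0310)
n_5 = (+0.6901, +0.7237)
  (0,1): δ = 110.81°  ·
  (0,2): δ = 76.86°  ·
  (0,3): δ = 23.73°  ✓
  (0,4): δ = 75.30°  ·
  (0,5): δ = 123.44°  ·
  (1,2): δ = 146.06°  ·
  (1,3): δ = 92.92°  ·
  (1,4): δ = 6.10°  ✓
  (1,5): δ = 54.25°  ·
  (2,3): δ = 126.86°  ·
  (2,4): δ = 27.84°  ✓
  (2,5): δ = 20.30°  ✓
  (3,4): δ = 80.98°  ·
  (3,5): δ = 32.83°  ✓
  (4,5): δ = 131.86°  ·
antipodal pairs: 5

count = 5; pairs: (0,3), (1,4), (2,4), (2,5), (3,5)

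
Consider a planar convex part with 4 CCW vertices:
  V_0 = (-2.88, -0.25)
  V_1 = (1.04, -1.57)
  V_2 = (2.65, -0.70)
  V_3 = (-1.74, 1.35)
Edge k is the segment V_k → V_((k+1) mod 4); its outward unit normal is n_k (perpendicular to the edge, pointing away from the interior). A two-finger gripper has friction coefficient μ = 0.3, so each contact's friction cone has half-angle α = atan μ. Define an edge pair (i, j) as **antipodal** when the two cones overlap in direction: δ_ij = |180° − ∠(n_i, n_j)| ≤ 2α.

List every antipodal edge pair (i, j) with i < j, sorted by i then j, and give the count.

count = 2; pairs: (0,2), (1,3)

α = atan 0.3 = 16.70°;  2α = 33.40°
n_0 = (-0.3191, -0.9477)
n_1 = (+0.4754, -0.8798)
n_2 = (+0.4231, +0.9061)
n_3 = (-0.8144, +0.5803)
  (0,1): δ = 133.00°  ·
  (0,2): δ = 6.42°  ✓
  (0,3): δ = 73.14°  ·
  (1,2): δ = 53.42°  ·
  (1,3): δ = 26.14°  ✓
  (2,3): δ = 100.44°  ·
antipodal pairs: 2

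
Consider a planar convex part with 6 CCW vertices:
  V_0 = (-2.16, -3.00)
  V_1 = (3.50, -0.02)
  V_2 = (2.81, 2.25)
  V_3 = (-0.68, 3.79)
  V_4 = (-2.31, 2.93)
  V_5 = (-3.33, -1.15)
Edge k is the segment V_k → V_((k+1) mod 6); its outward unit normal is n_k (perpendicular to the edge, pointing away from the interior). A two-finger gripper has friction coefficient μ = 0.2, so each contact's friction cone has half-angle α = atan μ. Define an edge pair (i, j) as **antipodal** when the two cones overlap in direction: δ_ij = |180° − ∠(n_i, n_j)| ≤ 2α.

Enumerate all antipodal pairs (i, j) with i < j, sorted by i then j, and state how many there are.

α = atan 0.2 = 11.31°;  2α = 22.62°
n_0 = (+0.4659, -0.8849)
n_1 = (+0.9568, +0.2908)
n_2 = (+0.4037, +0.9149)
n_3 = (-0.4666, +0.8844)
n_4 = (-0.9701, +0.2425)
n_5 = (-0.8452, -0.5345)
  (0,1): δ = 100.86°  ·
  (0,2): δ = 51.58°  ·
  (0,3): δ = 0.05°  ✓
  (0,4): δ = 48.20°  ·
  (0,5): δ = 94.54°  ·
  (1,2): δ = 130.72°  ·
  (1,3): δ = 79.09°  ·
  (1,4): δ = 30.94°  ·
  (1,5): δ = 15.40°  ✓
  (2,3): δ = 128.37°  ·
  (2,4): δ = 80.23°  ·
  (2,5): δ = 33.88°  ·
  (3,4): δ = 131.85°  ·
  (3,5): δ = 85.51°  ·
  (4,5): δ = 133.65°  ·
antipodal pairs: 2

count = 2; pairs: (0,3), (1,5)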